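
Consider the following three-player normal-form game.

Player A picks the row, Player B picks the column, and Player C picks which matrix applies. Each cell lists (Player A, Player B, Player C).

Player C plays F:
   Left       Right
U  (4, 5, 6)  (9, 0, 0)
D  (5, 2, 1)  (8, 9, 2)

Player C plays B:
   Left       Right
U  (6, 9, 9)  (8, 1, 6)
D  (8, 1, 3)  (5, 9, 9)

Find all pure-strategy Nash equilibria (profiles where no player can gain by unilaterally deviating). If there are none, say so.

(U, Left, F): Player A can switch to D (4 → 5). Not NE.
(U, Left, B): Player A can switch to D (6 → 8). Not NE.
(U, Right, F): Player B can switch to Left (0 → 5). Not NE.
(U, Right, B): Player B can switch to Left (1 → 9). Not NE.
(D, Left, F): Player B can switch to Right (2 → 9). Not NE.
(D, Left, B): Player B can switch to Right (1 → 9). Not NE.
(D, Right, F): Player A can switch to U (8 → 9). Not NE.
(D, Right, B): Player A can switch to U (5 → 8). Not NE.

none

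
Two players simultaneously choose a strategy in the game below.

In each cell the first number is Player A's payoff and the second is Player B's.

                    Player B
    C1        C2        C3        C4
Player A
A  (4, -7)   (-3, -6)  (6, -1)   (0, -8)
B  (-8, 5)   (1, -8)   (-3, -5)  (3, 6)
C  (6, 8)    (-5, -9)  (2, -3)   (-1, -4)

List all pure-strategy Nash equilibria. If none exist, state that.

(A, C1): Player A can switch to C (4 → 6). Not NE.
(A, C2): Player A can switch to B (-3 → 1). Not NE.
(A, C3): Player A gets 6, best alternative 2; Player B gets -1, best alternative -6. No profitable deviation — NE.
(A, C4): Player A can switch to B (0 → 3). Not NE.
(B, C1): Player A can switch to A (-8 → 4). Not NE.
(B, C2): Player B can switch to C1 (-8 → 5). Not NE.
(B, C3): Player A can switch to A (-3 → 6). Not NE.
(B, C4): Player A gets 3, best alternative 0; Player B gets 6, best alternative 5. No profitable deviation — NE.
(C, C1): Player A gets 6, best alternative 4; Player B gets 8, best alternative -3. No profitable deviation — NE.
(C, C2): Player A can switch to A (-5 → -3). Not NE.
(C, C3): Player A can switch to A (2 → 6). Not NE.
(The remaining 1 profile has a profitable deviation by the same check.)

(A, C3) and (B, C4) and (C, C1)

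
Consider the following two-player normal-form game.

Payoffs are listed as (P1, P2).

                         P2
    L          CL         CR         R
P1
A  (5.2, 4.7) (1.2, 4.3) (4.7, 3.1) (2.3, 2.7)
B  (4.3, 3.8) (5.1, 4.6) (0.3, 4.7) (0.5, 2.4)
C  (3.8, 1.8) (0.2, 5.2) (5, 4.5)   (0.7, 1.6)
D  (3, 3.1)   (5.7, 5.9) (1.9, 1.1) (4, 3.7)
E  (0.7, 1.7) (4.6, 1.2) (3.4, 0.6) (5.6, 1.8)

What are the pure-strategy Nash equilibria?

P1 against L: payoffs 5.2, 4.3, 3.8, 3, 0.7 → best response A.
P1 against CL: payoffs 1.2, 5.1, 0.2, 5.7, 4.6 → best response D.
P1 against CR: payoffs 4.7, 0.3, 5, 1.9, 3.4 → best response C.
P1 against R: payoffs 2.3, 0.5, 0.7, 4, 5.6 → best response E.
P2 against A: payoffs 4.7, 4.3, 3.1, 2.7 → best response L.
P2 against B: payoffs 3.8, 4.6, 4.7, 2.4 → best response CR.
P2 against C: payoffs 1.8, 5.2, 4.5, 1.6 → best response CL.
P2 against D: payoffs 3.1, 5.9, 1.1, 3.7 → best response CL.
P2 against E: payoffs 1.7, 1.2, 0.6, 1.8 → best response R.
Mutual best responses: (A, L); (D, CL); (E, R).

The pure Nash equilibria are (A, L), (D, CL), (E, R).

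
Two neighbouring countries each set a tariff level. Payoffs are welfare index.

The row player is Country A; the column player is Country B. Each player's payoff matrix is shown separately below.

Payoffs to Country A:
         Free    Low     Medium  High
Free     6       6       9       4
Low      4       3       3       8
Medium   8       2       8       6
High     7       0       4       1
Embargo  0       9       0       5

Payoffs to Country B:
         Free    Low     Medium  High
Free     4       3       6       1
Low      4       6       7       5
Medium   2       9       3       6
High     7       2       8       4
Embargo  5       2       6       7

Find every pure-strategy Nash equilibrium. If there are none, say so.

Check each profile: it is a Nash equilibrium iff no player can strictly gain by switching unilaterally.
(Free, Free): Country A can switch to Medium (6 → 8). Not NE.
(Free, Low): Country A can switch to Embargo (6 → 9). Not NE.
(Free, Medium): Country A gets 9, best alternative 8; Country B gets 6, best alternative 4. No profitable deviation — NE.
(Free, High): Country A can switch to Low (4 → 8). Not NE.
(Low, Free): Country A can switch to Free (4 → 6). Not NE.
(Low, Low): Country A can switch to Free (3 → 6). Not NE.
(Low, Medium): Country A can switch to Free (3 → 9). Not NE.
(The remaining 13 profiles each have a profitable deviation by the same check.)

Pure NE: (Free, Medium)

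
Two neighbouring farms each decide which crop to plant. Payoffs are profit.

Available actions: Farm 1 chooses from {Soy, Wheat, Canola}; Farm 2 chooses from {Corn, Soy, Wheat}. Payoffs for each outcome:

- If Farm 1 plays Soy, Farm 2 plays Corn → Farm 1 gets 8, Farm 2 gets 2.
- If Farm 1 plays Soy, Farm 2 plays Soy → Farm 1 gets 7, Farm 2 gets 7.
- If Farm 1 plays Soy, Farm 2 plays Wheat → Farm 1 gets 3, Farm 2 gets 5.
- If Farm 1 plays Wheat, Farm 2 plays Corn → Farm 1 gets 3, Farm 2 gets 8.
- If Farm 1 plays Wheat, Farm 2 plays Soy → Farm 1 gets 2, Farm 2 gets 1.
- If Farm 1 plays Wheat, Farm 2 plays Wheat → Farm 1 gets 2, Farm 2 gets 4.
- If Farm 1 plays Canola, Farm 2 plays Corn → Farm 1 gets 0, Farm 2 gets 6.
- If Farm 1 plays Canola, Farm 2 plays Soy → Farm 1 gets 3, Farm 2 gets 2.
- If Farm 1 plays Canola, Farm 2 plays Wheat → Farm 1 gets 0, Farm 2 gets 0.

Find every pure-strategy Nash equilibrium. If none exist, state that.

Farm 1 against Corn: payoffs 8, 3, 0 → best response Soy.
Farm 1 against Soy: payoffs 7, 2, 3 → best response Soy.
Farm 1 against Wheat: payoffs 3, 2, 0 → best response Soy.
Farm 2 against Soy: payoffs 2, 7, 5 → best response Soy.
Farm 2 against Wheat: payoffs 8, 1, 4 → best response Corn.
Farm 2 against Canola: payoffs 6, 2, 0 → best response Corn.
Mutual best responses: (Soy, Soy).

Pure NE: (Soy, Soy)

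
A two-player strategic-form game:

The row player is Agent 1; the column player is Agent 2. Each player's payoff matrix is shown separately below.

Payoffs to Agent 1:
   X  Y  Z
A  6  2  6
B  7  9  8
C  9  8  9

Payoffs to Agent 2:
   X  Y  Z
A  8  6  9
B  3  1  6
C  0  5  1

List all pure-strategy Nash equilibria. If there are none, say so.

none

For each player, find the best response to each opponent profile; mutual best responses are the pure NE.
Agent 1 against X: payoffs 6, 7, 9 → best response C.
Agent 1 against Y: payoffs 2, 9, 8 → best response B.
Agent 1 against Z: payoffs 6, 8, 9 → best response C.
Agent 2 against A: payoffs 8, 6, 9 → best response Z.
Agent 2 against B: payoffs 3, 1, 6 → best response Z.
Agent 2 against C: payoffs 0, 5, 1 → best response Y.
No profile is a mutual best response for all players.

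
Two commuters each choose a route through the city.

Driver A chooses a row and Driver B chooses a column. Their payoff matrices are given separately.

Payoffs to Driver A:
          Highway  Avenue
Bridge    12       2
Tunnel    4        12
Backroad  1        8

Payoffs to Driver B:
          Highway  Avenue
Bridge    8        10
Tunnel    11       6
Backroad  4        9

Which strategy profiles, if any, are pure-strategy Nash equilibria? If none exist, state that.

No pure-strategy Nash equilibrium.

Driver A against Highway: payoffs 12, 4, 1 → best response Bridge.
Driver A against Avenue: payoffs 2, 12, 8 → best response Tunnel.
Driver B against Bridge: payoffs 8, 10 → best response Avenue.
Driver B against Tunnel: payoffs 11, 6 → best response Highway.
Driver B against Backroad: payoffs 4, 9 → best response Avenue.
No profile is a mutual best response for all players.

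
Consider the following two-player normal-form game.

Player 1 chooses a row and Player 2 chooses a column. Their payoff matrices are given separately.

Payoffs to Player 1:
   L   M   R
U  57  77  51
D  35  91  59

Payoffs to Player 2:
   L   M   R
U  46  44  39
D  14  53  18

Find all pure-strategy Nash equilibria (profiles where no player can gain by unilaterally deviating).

(U, L): Player 1 gets 57, best alternative 35; Player 2 gets 46, best alternative 44. No profitable deviation — NE.
(U, M): Player 1 can switch to D (77 → 91). Not NE.
(U, R): Player 1 can switch to D (51 → 59). Not NE.
(D, L): Player 1 can switch to U (35 → 57). Not NE.
(D, M): Player 1 gets 91, best alternative 77; Player 2 gets 53, best alternative 18. No profitable deviation — NE.
(D, R): Player 2 can switch to M (18 → 53). Not NE.

Pure-strategy Nash equilibria: (U, L) and (D, M)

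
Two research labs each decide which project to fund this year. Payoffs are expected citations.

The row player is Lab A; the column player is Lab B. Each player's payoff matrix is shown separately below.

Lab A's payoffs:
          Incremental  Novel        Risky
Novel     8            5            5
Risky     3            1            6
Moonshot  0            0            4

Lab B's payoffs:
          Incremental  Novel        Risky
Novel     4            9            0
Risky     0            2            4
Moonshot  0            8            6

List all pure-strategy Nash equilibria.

For each strategy profile, look for a profitable unilateral deviation.
(Novel, Incremental): Lab B can switch to Novel (4 → 9). Not NE.
(Novel, Novel): Lab A gets 5, best alternative 1; Lab B gets 9, best alternative 4. No profitable deviation — NE.
(Novel, Risky): Lab A can switch to Risky (5 → 6). Not NE.
(Risky, Incremental): Lab A can switch to Novel (3 → 8). Not NE.
(Risky, Novel): Lab A can switch to Novel (1 → 5). Not NE.
(Risky, Risky): Lab A gets 6, best alternative 5; Lab B gets 4, best alternative 2. No profitable deviation — NE.
(Moonshot, Incremental): Lab A can switch to Novel (0 → 8). Not NE.
(Moonshot, Novel): Lab A can switch to Novel (0 → 5). Not NE.
(The remaining 1 profile has a profitable deviation by the same check.)

The pure Nash equilibria are (Novel, Novel) and (Risky, Risky).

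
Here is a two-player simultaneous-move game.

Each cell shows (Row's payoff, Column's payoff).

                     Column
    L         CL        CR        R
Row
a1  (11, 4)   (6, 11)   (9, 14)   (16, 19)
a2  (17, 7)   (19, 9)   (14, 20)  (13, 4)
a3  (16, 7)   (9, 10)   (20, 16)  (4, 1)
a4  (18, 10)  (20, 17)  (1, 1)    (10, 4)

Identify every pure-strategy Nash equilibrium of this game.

(a1, L): Row can switch to a2 (11 → 17). Not NE.
(a1, CL): Row can switch to a2 (6 → 19). Not NE.
(a1, CR): Row can switch to a2 (9 → 14). Not NE.
(a1, R): Row gets 16, best alternative 13; Column gets 19, best alternative 14. No profitable deviation — NE.
(a2, L): Row can switch to a4 (17 → 18). Not NE.
(a2, CL): Row can switch to a4 (19 → 20). Not NE.
(a2, CR): Row can switch to a3 (14 → 20). Not NE.
(a2, R): Row can switch to a1 (13 → 16). Not NE.
(a3, L): Row can switch to a2 (16 → 17). Not NE.
(a3, CL): Row can switch to a2 (9 → 19). Not NE.
(a3, CR): Row gets 20, best alternative 14; Column gets 16, best alternative 10. No profitable deviation — NE.
(a3, R): Row can switch to a1 (4 → 16). Not NE.
(a4, L): Column can switch to CL (10 → 17). Not NE.
(a4, CL): Row gets 20, best alternative 19; Column gets 17, best alternative 10. No profitable deviation — NE.
(a4, CR): Row can switch to a1 (1 → 9). Not NE.
(The remaining 1 profile has a profitable deviation by the same check.)

Pure-strategy Nash equilibria: (a1, R) and (a3, CR) and (a4, CL)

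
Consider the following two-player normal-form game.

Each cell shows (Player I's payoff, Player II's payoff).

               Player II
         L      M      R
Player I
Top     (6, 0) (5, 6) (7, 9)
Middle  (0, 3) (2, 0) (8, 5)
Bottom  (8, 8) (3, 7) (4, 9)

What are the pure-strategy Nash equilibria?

Player I against L: payoffs 6, 0, 8 → best response Bottom.
Player I against M: payoffs 5, 2, 3 → best response Top.
Player I against R: payoffs 7, 8, 4 → best response Middle.
Player II against Top: payoffs 0, 6, 9 → best response R.
Player II against Middle: payoffs 3, 0, 5 → best response R.
Player II against Bottom: payoffs 8, 7, 9 → best response R.
Mutual best responses: (Middle, R).

The unique pure-strategy Nash equilibrium is (Middle, R).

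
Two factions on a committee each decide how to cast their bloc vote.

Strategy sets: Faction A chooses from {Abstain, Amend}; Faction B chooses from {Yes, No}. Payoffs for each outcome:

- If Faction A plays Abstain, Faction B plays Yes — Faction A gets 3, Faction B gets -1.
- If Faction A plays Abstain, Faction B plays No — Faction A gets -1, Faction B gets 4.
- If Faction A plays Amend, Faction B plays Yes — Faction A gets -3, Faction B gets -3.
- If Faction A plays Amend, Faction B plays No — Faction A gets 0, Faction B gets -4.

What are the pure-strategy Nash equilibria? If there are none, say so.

Faction A against Yes: payoffs 3, -3 → best response Abstain.
Faction A against No: payoffs -1, 0 → best response Amend.
Faction B against Abstain: payoffs -1, 4 → best response No.
Faction B against Amend: payoffs -3, -4 → best response Yes.
No profile is a mutual best response for all players.

none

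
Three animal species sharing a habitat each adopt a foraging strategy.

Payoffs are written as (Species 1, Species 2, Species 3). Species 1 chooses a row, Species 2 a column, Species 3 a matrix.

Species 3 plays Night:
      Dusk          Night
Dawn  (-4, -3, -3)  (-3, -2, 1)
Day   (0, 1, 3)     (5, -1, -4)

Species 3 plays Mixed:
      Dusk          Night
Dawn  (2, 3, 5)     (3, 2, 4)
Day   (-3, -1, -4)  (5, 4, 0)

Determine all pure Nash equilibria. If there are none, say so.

Species 1 against (Dusk, Night): payoffs -4, 0 → best response Day.
Species 1 against (Dusk, Mixed): payoffs 2, -3 → best response Dawn.
Species 1 against (Night, Night): payoffs -3, 5 → best response Day.
Species 1 against (Night, Mixed): payoffs 3, 5 → best response Day.
Species 2 against (Dawn, Night): payoffs -3, -2 → best response Night.
Species 2 against (Dawn, Mixed): payoffs 3, 2 → best response Dusk.
Species 2 against (Day, Night): payoffs 1, -1 → best response Dusk.
Species 2 against (Day, Mixed): payoffs -1, 4 → best response Night.
Species 3 against (Dawn, Dusk): payoffs -3, 5 → best response Mixed.
Species 3 against (Dawn, Night): payoffs 1, 4 → best response Mixed.
Species 3 against (Day, Dusk): payoffs 3, -4 → best response Night.
Species 3 against (Day, Night): payoffs -4, 0 → best response Mixed.
Mutual best responses: (Dawn, Dusk, Mixed); (Day, Dusk, Night); (Day, Night, Mixed).

(Dawn, Dusk, Mixed), (Day, Dusk, Night), (Day, Night, Mixed)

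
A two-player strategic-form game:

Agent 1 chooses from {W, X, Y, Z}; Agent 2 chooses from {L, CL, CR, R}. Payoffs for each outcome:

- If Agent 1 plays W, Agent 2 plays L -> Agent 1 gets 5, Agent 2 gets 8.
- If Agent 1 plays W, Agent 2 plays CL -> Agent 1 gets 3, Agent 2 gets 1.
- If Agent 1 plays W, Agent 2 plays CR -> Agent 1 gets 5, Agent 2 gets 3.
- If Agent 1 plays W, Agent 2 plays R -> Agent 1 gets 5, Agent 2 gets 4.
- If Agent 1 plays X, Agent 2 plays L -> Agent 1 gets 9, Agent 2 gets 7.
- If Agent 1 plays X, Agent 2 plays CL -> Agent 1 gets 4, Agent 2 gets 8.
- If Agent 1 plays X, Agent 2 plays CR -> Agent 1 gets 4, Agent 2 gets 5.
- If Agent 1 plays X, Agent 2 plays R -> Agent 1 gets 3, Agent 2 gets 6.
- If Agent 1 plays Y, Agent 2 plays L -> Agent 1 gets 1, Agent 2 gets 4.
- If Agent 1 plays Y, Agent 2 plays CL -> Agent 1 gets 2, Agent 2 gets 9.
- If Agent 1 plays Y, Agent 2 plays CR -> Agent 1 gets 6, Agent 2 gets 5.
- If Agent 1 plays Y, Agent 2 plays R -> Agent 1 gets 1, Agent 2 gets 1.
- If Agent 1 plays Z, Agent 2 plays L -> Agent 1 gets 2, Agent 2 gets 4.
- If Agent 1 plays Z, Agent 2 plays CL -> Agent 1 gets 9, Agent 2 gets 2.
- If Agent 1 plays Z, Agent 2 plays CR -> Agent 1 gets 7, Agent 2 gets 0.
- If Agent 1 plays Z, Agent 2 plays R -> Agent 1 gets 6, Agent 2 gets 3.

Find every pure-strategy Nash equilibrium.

Agent 1 against L: payoffs 5, 9, 1, 2 → best response X.
Agent 1 against CL: payoffs 3, 4, 2, 9 → best response Z.
Agent 1 against CR: payoffs 5, 4, 6, 7 → best response Z.
Agent 1 against R: payoffs 5, 3, 1, 6 → best response Z.
Agent 2 against W: payoffs 8, 1, 3, 4 → best response L.
Agent 2 against X: payoffs 7, 8, 5, 6 → best response CL.
Agent 2 against Y: payoffs 4, 9, 5, 1 → best response CL.
Agent 2 against Z: payoffs 4, 2, 0, 3 → best response L.
No profile is a mutual best response for all players.

This game has no pure Nash equilibrium.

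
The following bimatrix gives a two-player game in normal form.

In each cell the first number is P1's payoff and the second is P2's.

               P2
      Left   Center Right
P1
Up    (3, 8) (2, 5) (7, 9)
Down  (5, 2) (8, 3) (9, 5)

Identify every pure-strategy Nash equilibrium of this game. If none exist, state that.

(Down, Right)

Check each profile: it is a Nash equilibrium iff no player can strictly gain by switching unilaterally.
(Up, Left): P1 can switch to Down (3 → 5). Not NE.
(Up, Center): P1 can switch to Down (2 → 8). Not NE.
(Up, Right): P1 can switch to Down (7 → 9). Not NE.
(Down, Left): P2 can switch to Center (2 → 3). Not NE.
(Down, Center): P2 can switch to Right (3 → 5). Not NE.
(Down, Right): P1 gets 9, best alternative 7; P2 gets 5, best alternative 3. No profitable deviation — NE.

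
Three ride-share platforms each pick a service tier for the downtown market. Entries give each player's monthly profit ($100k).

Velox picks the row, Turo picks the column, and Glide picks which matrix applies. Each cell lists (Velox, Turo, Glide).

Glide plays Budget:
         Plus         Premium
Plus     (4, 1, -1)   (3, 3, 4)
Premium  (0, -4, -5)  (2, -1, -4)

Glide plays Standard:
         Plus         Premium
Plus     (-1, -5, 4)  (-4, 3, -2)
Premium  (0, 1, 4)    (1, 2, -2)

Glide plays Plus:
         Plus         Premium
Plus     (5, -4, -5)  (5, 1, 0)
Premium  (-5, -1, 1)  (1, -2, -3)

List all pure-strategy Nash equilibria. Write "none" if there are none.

Velox against (Plus, Budget): payoffs 4, 0 → best response Plus.
Velox against (Plus, Standard): payoffs -1, 0 → best response Premium.
Velox against (Plus, Plus): payoffs 5, -5 → best response Plus.
Velox against (Premium, Budget): payoffs 3, 2 → best response Plus.
Velox against (Premium, Standard): payoffs -4, 1 → best response Premium.
Velox against (Premium, Plus): payoffs 5, 1 → best response Plus.
Turo against (Plus, Budget): payoffs 1, 3 → best response Premium.
Turo against (Plus, Standard): payoffs -5, 3 → best response Premium.
Turo against (Plus, Plus): payoffs -4, 1 → best response Premium.
Turo against (Premium, Budget): payoffs -4, -1 → best response Premium.
Turo against (Premium, Standard): payoffs 1, 2 → best response Premium.
Turo against (Premium, Plus): payoffs -1, -2 → best response Plus.
Glide against (Plus, Plus): payoffs -1, 4, -5 → best response Standard.
Glide against (Plus, Premium): payoffs 4, -2, 0 → best response Budget.
Glide against (Premium, Plus): payoffs -5, 4, 1 → best response Standard.
Glide against (Premium, Premium): payoffs -4, -2, -3 → best response Standard.
Mutual best responses: (Plus, Premium, Budget); (Premium, Premium, Standard).

(Plus, Premium, Budget), (Premium, Premium, Standard)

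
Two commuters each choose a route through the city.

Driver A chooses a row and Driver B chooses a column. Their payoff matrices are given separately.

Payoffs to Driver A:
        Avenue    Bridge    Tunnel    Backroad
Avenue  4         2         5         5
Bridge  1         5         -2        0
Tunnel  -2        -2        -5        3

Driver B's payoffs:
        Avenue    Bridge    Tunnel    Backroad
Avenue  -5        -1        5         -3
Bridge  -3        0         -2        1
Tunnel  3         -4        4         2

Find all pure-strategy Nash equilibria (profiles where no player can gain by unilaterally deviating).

Mark each player's best response to every combination of opponents' strategies; a profile where every player is best-responding is a pure Nash equilibrium.
Driver A against Avenue: payoffs 4, 1, -2 → best response Avenue.
Driver A against Bridge: payoffs 2, 5, -2 → best response Bridge.
Driver A against Tunnel: payoffs 5, -2, -5 → best response Avenue.
Driver A against Backroad: payoffs 5, 0, 3 → best response Avenue.
Driver B against Avenue: payoffs -5, -1, 5, -3 → best response Tunnel.
Driver B against Bridge: payoffs -3, 0, -2, 1 → best response Backroad.
Driver B against Tunnel: payoffs 3, -4, 4, 2 → best response Tunnel.
Mutual best responses: (Avenue, Tunnel).

(Avenue, Tunnel)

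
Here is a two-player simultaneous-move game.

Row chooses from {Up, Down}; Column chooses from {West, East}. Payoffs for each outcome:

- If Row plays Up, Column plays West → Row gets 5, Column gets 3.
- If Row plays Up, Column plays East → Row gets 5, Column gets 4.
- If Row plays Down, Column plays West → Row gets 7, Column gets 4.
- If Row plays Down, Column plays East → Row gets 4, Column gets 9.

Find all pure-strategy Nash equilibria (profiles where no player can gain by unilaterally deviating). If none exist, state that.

(Up, West): Row can switch to Down (5 → 7). Not NE.
(Up, East): Row gets 5, best alternative 4; Column gets 4, best alternative 3. No profitable deviation — NE.
(Down, West): Column can switch to East (4 → 9). Not NE.
(Down, East): Row can switch to Up (4 → 5). Not NE.

Pure NE: (Up, East)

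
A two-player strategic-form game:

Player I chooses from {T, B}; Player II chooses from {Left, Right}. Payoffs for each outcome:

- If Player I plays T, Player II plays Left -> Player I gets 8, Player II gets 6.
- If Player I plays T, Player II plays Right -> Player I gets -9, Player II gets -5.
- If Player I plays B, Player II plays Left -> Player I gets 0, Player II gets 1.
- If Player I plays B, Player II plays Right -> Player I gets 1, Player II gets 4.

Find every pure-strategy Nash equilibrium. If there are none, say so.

Player I against Left: payoffs 8, 0 → best response T.
Player I against Right: payoffs -9, 1 → best response B.
Player II against T: payoffs 6, -5 → best response Left.
Player II against B: payoffs 1, 4 → best response Right.
Mutual best responses: (T, Left); (B, Right).

Pure-strategy Nash equilibria: (T, Left), (B, Right)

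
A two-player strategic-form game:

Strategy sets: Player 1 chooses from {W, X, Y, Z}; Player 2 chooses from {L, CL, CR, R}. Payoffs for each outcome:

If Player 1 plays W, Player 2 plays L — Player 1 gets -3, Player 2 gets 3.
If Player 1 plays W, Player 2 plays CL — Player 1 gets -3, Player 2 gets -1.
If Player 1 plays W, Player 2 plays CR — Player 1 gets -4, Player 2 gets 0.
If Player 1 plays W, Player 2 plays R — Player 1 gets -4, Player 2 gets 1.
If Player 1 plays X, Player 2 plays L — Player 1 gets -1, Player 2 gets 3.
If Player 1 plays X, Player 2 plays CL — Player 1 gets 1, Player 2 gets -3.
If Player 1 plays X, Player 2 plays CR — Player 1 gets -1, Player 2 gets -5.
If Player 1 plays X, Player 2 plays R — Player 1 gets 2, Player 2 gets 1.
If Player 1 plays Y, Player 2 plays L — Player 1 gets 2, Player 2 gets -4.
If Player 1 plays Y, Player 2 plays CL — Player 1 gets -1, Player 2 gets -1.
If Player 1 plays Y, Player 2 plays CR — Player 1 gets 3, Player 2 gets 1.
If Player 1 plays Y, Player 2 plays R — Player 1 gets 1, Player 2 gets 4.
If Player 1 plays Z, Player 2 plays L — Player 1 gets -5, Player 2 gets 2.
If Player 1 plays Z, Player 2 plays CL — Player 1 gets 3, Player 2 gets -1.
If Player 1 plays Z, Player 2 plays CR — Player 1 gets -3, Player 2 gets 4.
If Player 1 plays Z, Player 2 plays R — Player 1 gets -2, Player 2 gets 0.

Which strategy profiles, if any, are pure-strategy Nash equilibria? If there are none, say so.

(W, L): Player 1 can switch to X (-3 → -1). Not NE.
(W, CL): Player 1 can switch to X (-3 → 1). Not NE.
(W, CR): Player 1 can switch to X (-4 → -1). Not NE.
(W, R): Player 1 can switch to X (-4 → 2). Not NE.
(X, L): Player 1 can switch to Y (-1 → 2). Not NE.
(X, CL): Player 1 can switch to Z (1 → 3). Not NE.
(X, CR): Player 1 can switch to Y (-1 → 3). Not NE.
(X, R): Player 2 can switch to L (1 → 3). Not NE.
(Y, L): Player 2 can switch to CL (-4 → -1). Not NE.
(Y, CL): Player 1 can switch to X (-1 → 1). Not NE.
(The remaining 6 profiles each have a profitable deviation by the same check.)

none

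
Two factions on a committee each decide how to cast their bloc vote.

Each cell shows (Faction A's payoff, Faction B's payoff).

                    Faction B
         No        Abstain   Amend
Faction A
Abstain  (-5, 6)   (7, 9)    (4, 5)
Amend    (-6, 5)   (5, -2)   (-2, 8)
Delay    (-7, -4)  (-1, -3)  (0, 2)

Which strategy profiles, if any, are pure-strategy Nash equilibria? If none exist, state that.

Faction A against No: payoffs -5, -6, -7 → best response Abstain.
Faction A against Abstain: payoffs 7, 5, -1 → best response Abstain.
Faction A against Amend: payoffs 4, -2, 0 → best response Abstain.
Faction B against Abstain: payoffs 6, 9, 5 → best response Abstain.
Faction B against Amend: payoffs 5, -2, 8 → best response Amend.
Faction B against Delay: payoffs -4, -3, 2 → best response Amend.
Mutual best responses: (Abstain, Abstain).

Pure NE: (Abstain, Abstain)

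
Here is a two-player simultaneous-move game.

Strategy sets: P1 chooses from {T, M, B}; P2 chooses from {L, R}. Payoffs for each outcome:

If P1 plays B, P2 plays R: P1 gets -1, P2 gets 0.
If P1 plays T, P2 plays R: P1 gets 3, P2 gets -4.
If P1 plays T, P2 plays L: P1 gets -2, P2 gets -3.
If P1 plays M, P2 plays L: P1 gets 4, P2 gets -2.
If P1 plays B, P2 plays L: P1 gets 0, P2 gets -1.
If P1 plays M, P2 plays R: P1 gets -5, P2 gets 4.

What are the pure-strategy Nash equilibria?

There is no pure-strategy Nash equilibrium.

For each player, find the best response to each opponent profile; mutual best responses are the pure NE.
P1 against L: payoffs -2, 4, 0 → best response M.
P1 against R: payoffs 3, -5, -1 → best response T.
P2 against T: payoffs -3, -4 → best response L.
P2 against M: payoffs -2, 4 → best response R.
P2 against B: payoffs -1, 0 → best response R.
No profile is a mutual best response for all players.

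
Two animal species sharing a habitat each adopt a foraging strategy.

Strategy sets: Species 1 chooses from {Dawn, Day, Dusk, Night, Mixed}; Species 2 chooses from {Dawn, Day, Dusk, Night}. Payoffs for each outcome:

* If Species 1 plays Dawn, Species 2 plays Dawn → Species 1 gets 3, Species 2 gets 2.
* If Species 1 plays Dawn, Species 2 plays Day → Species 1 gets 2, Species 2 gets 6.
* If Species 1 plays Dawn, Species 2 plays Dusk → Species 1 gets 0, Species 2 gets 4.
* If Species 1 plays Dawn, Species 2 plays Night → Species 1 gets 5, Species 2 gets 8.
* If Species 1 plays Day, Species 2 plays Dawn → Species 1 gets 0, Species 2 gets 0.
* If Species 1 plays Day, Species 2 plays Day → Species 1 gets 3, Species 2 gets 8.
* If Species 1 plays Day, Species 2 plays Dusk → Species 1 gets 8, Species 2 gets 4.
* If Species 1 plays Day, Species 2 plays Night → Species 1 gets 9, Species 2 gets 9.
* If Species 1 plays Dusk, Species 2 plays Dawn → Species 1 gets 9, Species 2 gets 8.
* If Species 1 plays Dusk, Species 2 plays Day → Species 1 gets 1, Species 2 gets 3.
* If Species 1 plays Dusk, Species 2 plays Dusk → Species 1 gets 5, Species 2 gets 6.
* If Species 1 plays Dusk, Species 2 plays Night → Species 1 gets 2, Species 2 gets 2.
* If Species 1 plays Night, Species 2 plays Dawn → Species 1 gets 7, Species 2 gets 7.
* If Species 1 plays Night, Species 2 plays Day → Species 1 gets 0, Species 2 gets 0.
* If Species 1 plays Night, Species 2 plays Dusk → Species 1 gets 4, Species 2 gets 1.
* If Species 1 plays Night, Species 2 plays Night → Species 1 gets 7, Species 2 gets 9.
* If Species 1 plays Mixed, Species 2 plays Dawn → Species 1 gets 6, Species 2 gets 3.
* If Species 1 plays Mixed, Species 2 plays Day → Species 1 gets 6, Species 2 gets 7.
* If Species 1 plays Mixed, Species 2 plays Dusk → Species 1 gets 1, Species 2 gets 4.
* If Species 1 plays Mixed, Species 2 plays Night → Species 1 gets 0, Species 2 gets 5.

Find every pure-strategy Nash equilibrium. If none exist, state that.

(Dawn, Dawn): Species 1 can switch to Dusk (3 → 9). Not NE.
(Dawn, Day): Species 1 can switch to Day (2 → 3). Not NE.
(Dawn, Dusk): Species 1 can switch to Day (0 → 8). Not NE.
(Dawn, Night): Species 1 can switch to Day (5 → 9). Not NE.
(Day, Dawn): Species 1 can switch to Dawn (0 → 3). Not NE.
(Day, Day): Species 1 can switch to Mixed (3 → 6). Not NE.
(Day, Night): Species 1 gets 9, best alternative 7; Species 2 gets 9, best alternative 8. No profitable deviation — NE.
(Dusk, Dawn): Species 1 gets 9, best alternative 7; Species 2 gets 8, best alternative 6. No profitable deviation — NE.
(Mixed, Day): Species 1 gets 6, best alternative 3; Species 2 gets 7, best alternative 5. No profitable deviation — NE.
(The remaining 11 profiles each have a profitable deviation by the same check.)

Pure-strategy Nash equilibria: (Day, Night) and (Dusk, Dawn) and (Mixed, Day)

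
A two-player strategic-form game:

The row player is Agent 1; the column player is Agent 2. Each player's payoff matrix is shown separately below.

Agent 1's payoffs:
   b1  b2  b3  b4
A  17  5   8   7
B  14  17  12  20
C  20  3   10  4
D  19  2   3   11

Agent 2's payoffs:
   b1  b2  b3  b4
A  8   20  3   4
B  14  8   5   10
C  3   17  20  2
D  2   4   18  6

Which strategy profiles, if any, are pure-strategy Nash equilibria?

This game has no pure Nash equilibrium.

For each strategy profile, look for a profitable unilateral deviation.
(A, b1): Agent 1 can switch to C (17 → 20). Not NE.
(A, b2): Agent 1 can switch to B (5 → 17). Not NE.
(A, b3): Agent 1 can switch to B (8 → 12). Not NE.
(A, b4): Agent 1 can switch to B (7 → 20). Not NE.
(B, b1): Agent 1 can switch to A (14 → 17). Not NE.
(B, b2): Agent 2 can switch to b1 (8 → 14). Not NE.
(B, b3): Agent 2 can switch to b1 (5 → 14). Not NE.
(B, b4): Agent 2 can switch to b1 (10 → 14). Not NE.
(The remaining 8 profiles each have a profitable deviation by the same check.)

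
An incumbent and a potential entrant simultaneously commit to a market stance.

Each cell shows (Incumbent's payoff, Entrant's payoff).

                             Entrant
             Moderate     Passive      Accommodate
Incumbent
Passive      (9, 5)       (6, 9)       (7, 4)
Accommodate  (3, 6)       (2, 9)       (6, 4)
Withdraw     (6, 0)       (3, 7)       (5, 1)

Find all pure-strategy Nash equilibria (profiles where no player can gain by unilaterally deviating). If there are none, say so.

(Passive, Passive)

(Passive, Moderate): Entrant can switch to Passive (5 → 9). Not NE.
(Passive, Passive): Incumbent gets 6, best alternative 3; Entrant gets 9, best alternative 5. No profitable deviation — NE.
(Passive, Accommodate): Entrant can switch to Moderate (4 → 5). Not NE.
(Accommodate, Moderate): Incumbent can switch to Passive (3 → 9). Not NE.
(Accommodate, Passive): Incumbent can switch to Passive (2 → 6). Not NE.
(Accommodate, Accommodate): Incumbent can switch to Passive (6 → 7). Not NE.
(Withdraw, Moderate): Incumbent can switch to Passive (6 → 9). Not NE.
(Withdraw, Passive): Incumbent can switch to Passive (3 → 6). Not NE.
(Withdraw, Accommodate): Incumbent can switch to Passive (5 → 7). Not NE.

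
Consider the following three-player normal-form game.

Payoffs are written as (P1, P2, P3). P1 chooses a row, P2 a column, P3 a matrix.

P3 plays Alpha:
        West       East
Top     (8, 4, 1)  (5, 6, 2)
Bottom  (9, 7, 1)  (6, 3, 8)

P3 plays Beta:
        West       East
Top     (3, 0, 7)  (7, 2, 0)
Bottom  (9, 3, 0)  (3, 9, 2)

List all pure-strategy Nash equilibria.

The unique pure-strategy Nash equilibrium is (Bottom, West, Alpha).

Mark each player's best response to every combination of opponents' strategies; a profile where every player is best-responding is a pure Nash equilibrium.
P1 against (West, Alpha): payoffs 8, 9 → best response Bottom.
P1 against (West, Beta): payoffs 3, 9 → best response Bottom.
P1 against (East, Alpha): payoffs 5, 6 → best response Bottom.
P1 against (East, Beta): payoffs 7, 3 → best response Top.
P2 against (Top, Alpha): payoffs 4, 6 → best response East.
P2 against (Top, Beta): payoffs 0, 2 → best response East.
P2 against (Bottom, Alpha): payoffs 7, 3 → best response West.
P2 against (Bottom, Beta): payoffs 3, 9 → best response East.
P3 against (Top, West): payoffs 1, 7 → best response Beta.
P3 against (Top, East): payoffs 2, 0 → best response Alpha.
P3 against (Bottom, West): payoffs 1, 0 → best response Alpha.
P3 against (Bottom, East): payoffs 8, 2 → best response Alpha.
Mutual best responses: (Bottom, West, Alpha).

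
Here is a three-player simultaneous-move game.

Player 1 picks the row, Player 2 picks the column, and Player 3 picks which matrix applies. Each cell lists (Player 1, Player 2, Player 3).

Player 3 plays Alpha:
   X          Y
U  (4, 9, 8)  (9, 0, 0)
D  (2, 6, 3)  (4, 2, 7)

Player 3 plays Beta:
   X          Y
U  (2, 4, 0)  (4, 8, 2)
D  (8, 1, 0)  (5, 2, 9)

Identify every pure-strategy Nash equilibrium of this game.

Player 1 against (X, Alpha): payoffs 4, 2 → best response U.
Player 1 against (X, Beta): payoffs 2, 8 → best response D.
Player 1 against (Y, Alpha): payoffs 9, 4 → best response U.
Player 1 against (Y, Beta): payoffs 4, 5 → best response D.
Player 2 against (U, Alpha): payoffs 9, 0 → best response X.
Player 2 against (U, Beta): payoffs 4, 8 → best response Y.
Player 2 against (D, Alpha): payoffs 6, 2 → best response X.
Player 2 against (D, Beta): payoffs 1, 2 → best response Y.
Player 3 against (U, X): payoffs 8, 0 → best response Alpha.
Player 3 against (U, Y): payoffs 0, 2 → best response Beta.
Player 3 against (D, X): payoffs 3, 0 → best response Alpha.
Player 3 against (D, Y): payoffs 7, 9 → best response Beta.
Mutual best responses: (U, X, Alpha); (D, Y, Beta).

Pure-strategy Nash equilibria: (U, X, Alpha); (D, Y, Beta)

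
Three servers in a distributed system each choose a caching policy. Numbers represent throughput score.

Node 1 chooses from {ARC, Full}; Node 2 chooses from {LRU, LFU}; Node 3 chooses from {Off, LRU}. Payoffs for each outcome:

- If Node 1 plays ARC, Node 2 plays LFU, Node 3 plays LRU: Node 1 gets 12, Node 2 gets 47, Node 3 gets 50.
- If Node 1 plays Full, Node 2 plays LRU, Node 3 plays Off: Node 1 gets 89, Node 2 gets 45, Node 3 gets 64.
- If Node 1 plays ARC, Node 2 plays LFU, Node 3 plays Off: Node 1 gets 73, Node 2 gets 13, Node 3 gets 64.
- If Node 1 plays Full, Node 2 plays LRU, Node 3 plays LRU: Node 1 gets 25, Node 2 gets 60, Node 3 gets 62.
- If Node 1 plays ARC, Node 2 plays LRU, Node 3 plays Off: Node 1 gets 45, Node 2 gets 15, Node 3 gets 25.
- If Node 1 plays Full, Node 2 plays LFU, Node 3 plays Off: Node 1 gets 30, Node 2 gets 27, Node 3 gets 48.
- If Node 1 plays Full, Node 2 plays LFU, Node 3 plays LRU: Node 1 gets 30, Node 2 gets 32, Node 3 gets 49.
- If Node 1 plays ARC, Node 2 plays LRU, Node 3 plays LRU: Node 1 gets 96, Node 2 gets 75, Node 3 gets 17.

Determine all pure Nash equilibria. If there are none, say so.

Node 1 against (LRU, Off): payoffs 45, 89 → best response Full.
Node 1 against (LRU, LRU): payoffs 96, 25 → best response ARC.
Node 1 against (LFU, Off): payoffs 73, 30 → best response ARC.
Node 1 against (LFU, LRU): payoffs 12, 30 → best response Full.
Node 2 against (ARC, Off): payoffs 15, 13 → best response LRU.
Node 2 against (ARC, LRU): payoffs 75, 47 → best response LRU.
Node 2 against (Full, Off): payoffs 45, 27 → best response LRU.
Node 2 against (Full, LRU): payoffs 60, 32 → best response LRU.
Node 3 against (ARC, LRU): payoffs 25, 17 → best response Off.
Node 3 against (ARC, LFU): payoffs 64, 50 → best response Off.
Node 3 against (Full, LRU): payoffs 64, 62 → best response Off.
Node 3 against (Full, LFU): payoffs 48, 49 → best response LRU.
Mutual best responses: (Full, LRU, Off).

Pure NE: (Full, LRU, Off)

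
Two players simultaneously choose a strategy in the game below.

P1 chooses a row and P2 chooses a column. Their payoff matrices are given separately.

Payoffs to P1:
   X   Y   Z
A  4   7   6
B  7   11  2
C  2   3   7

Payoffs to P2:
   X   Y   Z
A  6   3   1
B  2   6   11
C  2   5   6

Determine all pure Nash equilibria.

For each player, find the best response to each opponent profile; mutual best responses are the pure NE.
P1 against X: payoffs 4, 7, 2 → best response B.
P1 against Y: payoffs 7, 11, 3 → best response B.
P1 against Z: payoffs 6, 2, 7 → best response C.
P2 against A: payoffs 6, 3, 1 → best response X.
P2 against B: payoffs 2, 6, 11 → best response Z.
P2 against C: payoffs 2, 5, 6 → best response Z.
Mutual best responses: (C, Z).

Pure NE: (C, Z)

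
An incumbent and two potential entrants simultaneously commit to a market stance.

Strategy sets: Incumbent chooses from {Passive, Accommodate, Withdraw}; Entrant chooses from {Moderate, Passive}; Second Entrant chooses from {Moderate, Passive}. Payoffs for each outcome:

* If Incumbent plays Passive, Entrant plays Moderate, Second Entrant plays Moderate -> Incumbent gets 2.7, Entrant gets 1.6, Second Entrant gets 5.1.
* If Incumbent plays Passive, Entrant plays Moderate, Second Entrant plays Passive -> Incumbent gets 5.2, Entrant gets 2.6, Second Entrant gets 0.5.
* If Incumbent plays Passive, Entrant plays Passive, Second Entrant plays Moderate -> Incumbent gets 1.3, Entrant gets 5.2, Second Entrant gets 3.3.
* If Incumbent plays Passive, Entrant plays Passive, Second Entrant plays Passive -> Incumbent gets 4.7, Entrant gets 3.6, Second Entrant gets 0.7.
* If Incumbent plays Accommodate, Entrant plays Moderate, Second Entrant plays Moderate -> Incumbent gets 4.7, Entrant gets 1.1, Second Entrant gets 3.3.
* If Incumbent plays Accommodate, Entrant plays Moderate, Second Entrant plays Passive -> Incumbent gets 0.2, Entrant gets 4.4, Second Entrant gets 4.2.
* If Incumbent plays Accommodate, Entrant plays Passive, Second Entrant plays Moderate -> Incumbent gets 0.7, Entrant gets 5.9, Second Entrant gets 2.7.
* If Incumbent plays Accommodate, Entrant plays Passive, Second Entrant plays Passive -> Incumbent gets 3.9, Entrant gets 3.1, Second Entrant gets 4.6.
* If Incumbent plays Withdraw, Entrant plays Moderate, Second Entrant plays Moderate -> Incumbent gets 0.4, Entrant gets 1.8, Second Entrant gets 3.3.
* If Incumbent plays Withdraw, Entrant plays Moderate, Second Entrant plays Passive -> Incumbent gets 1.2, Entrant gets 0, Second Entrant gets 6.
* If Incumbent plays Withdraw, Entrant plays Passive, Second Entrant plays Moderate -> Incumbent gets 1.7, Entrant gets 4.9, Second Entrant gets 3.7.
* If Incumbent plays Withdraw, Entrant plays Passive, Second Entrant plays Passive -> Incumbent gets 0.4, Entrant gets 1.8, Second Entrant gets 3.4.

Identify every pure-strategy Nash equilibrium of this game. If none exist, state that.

Incumbent against (Moderate, Moderate): payoffs 2.7, 4.7, 0.4 → best response Accommodate.
Incumbent against (Moderate, Passive): payoffs 5.2, 0.2, 1.2 → best response Passive.
Incumbent against (Passive, Moderate): payoffs 1.3, 0.7, 1.7 → best response Withdraw.
Incumbent against (Passive, Passive): payoffs 4.7, 3.9, 0.4 → best response Passive.
Entrant against (Passive, Moderate): payoffs 1.6, 5.2 → best response Passive.
Entrant against (Passive, Passive): payoffs 2.6, 3.6 → best response Passive.
Entrant against (Accommodate, Moderate): payoffs 1.1, 5.9 → best response Passive.
Entrant against (Accommodate, Passive): payoffs 4.4, 3.1 → best response Moderate.
Entrant against (Withdraw, Moderate): payoffs 1.8, 4.9 → best response Passive.
Entrant against (Withdraw, Passive): payoffs 0, 1.8 → best response Passive.
Second Entrant against (Passive, Moderate): payoffs 5.1, 0.5 → best response Moderate.
Second Entrant against (Passive, Passive): payoffs 3.3, 0.7 → best response Moderate.
Second Entrant against (Accommodate, Moderate): payoffs 3.3, 4.2 → best response Passive.
Second Entrant against (Accommodate, Passive): payoffs 2.7, 4.6 → best response Passive.
Second Entrant against (Withdraw, Moderate): payoffs 3.3, 6 → best response Passive.
Second Entrant against (Withdraw, Passive): payoffs 3.7, 3.4 → best response Moderate.
Mutual best responses: (Withdraw, Passive, Moderate).

The unique pure-strategy Nash equilibrium is (Withdraw, Passive, Moderate).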